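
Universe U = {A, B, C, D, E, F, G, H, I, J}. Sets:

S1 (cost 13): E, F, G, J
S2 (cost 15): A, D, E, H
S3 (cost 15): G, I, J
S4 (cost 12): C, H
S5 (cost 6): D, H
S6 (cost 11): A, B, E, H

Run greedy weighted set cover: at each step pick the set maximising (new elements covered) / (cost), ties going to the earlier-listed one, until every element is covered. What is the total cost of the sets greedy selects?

Pick 1: S6 adds 4 new (A, B, E, H) at cost 11 (ratio 4/11).
Pick 2: S1 adds 3 new (F, G, J) at cost 13 (ratio 3/13).
Pick 3: S5 adds 1 new (D) at cost 6 (ratio 1/6).
Pick 4: S4 adds 1 new (C) at cost 12 (ratio 1/12).
Pick 5: S3 adds 1 new (I) at cost 15 (ratio 1/15).
Greedy total cost: 11 + 13 + 6 + 12 + 15 = 57.

57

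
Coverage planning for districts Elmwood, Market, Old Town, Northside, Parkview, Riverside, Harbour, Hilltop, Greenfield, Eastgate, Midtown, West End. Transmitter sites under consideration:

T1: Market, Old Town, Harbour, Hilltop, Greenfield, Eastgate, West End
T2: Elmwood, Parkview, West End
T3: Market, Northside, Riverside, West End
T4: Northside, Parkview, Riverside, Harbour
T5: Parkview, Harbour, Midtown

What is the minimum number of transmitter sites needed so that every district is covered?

4

T1, T2, T3, T5 together cover {Elmwood, Market, Old Town, Northside, Parkview, Riverside, Harbour, Hilltop, Greenfield, Eastgate, Midtown, West End} — every district.
No 3 of the 5 transmitter sites cover everything (all 10 triples fall short), so 4 is minimum.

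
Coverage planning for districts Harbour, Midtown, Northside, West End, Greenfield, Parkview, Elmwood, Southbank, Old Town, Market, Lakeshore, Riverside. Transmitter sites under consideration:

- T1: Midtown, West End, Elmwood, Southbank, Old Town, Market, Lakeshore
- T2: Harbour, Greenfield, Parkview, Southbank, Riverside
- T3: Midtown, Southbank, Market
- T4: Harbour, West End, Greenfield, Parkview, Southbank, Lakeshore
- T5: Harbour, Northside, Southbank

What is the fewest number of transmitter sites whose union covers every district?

3

T1, T2, T5 together cover {Harbour, Midtown, Northside, West End, Greenfield, Parkview, Elmwood, Southbank, Old Town, Market, Lakeshore, Riverside} — every district.
No 2 of the 5 transmitter sites cover everything (all 10 pairs fall short), so 3 is minimum.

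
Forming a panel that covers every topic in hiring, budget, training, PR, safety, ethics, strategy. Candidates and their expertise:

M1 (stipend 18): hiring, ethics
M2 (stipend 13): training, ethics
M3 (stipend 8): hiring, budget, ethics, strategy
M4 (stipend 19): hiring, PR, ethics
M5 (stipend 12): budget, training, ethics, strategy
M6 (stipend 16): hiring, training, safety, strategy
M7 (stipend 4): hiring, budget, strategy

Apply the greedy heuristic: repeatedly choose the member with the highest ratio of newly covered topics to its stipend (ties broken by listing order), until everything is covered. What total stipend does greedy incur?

Pick 1: M7 adds 3 new (hiring, budget, strategy) at stipend 4 (ratio 3/4).
Pick 2: M5 adds 2 new (training, ethics) at stipend 12 (ratio 2/12).
Pick 3: M6 adds 1 new (safety) at stipend 16 (ratio 1/16).
Pick 4: M4 adds 1 new (PR) at stipend 19 (ratio 1/19).
Greedy total stipend: 4 + 12 + 16 + 19 = 51. (The true optimum is 39, so greedy overshoots here.)

51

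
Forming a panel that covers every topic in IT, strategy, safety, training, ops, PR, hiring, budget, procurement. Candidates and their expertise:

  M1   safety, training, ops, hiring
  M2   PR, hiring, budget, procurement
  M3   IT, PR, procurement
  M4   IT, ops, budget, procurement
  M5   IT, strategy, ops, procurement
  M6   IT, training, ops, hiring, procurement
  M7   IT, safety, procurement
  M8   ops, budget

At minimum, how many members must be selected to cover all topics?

3

M1, M2, M5 together cover {IT, strategy, safety, training, ops, PR, hiring, budget, procurement} — every topic.
No 2 of the 8 members cover everything (all 28 pairs fall short), so 3 is minimum.
Greedy (largest uncovered first) would take M6, M2, M1, M5 — 4 members — but 3 suffice.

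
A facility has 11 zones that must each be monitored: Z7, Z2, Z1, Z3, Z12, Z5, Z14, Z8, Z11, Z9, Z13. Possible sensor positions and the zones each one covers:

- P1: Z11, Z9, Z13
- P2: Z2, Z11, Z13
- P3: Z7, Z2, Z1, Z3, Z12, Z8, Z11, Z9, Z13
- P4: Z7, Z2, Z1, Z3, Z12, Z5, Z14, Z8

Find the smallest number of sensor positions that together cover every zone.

2

P1, P4 together cover {Z7, Z2, Z1, Z3, Z12, Z5, Z14, Z8, Z11, Z9, Z13} — every zone.
No single sensor position contains all 11 zones, so 2 is optimal.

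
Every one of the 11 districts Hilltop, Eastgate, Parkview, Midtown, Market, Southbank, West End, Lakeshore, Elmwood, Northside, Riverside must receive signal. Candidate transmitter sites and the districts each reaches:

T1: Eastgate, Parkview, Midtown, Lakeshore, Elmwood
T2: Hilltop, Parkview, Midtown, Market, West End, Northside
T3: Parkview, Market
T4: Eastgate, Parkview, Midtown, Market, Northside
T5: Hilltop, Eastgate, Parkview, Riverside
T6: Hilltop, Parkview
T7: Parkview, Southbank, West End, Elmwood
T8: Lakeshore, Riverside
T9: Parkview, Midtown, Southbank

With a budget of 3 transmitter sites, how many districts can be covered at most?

10

Choosing T1, T2, T5 covers {Hilltop, Eastgate, Parkview, Midtown, Market, West End, Lakeshore, Elmwood, Northside, Riverside} — 10 districts.
No choice of 3 transmitter sites does better; here Southbank is left uncovered.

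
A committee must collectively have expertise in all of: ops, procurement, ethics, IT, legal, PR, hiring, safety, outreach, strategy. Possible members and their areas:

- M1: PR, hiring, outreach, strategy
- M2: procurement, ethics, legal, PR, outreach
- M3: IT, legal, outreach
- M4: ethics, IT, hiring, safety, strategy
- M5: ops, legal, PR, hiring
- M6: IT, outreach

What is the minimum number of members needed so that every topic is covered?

M2, M4, M5 together cover {ops, procurement, ethics, IT, legal, PR, hiring, safety, outreach, strategy} — every topic.
No 2 of the 6 members cover everything (all 15 pairs fall short), so 3 is minimum.

3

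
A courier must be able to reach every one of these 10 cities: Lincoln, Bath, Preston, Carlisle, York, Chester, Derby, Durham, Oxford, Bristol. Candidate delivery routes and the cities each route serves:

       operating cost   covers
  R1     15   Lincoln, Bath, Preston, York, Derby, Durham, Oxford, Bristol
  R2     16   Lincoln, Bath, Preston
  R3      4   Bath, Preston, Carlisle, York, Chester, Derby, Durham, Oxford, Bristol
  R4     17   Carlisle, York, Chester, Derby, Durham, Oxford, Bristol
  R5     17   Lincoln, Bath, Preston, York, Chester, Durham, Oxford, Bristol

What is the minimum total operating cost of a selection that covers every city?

R1, R3 cover every city at operating cost 15 + 4 = 19.
Any cover uses at least 2 routes; among all covering selections none totals below 19.

19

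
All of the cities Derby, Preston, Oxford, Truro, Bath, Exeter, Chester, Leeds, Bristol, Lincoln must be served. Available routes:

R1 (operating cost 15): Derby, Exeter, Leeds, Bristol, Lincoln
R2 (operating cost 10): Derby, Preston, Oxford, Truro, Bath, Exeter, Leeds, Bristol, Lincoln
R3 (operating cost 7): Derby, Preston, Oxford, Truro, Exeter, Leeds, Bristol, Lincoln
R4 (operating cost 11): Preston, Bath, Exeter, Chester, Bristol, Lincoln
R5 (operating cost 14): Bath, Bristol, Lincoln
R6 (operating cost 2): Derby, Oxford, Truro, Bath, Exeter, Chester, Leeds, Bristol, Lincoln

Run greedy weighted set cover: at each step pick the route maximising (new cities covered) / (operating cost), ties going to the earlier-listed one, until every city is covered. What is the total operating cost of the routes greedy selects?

9

Pick 1: R6 adds 9 new (Derby, Oxford, Truro, Bath, Exeter, Chester, Leeds, Bristol, Lincoln) at operating cost 2 (ratio 9/2).
Pick 2: R3 adds 1 new (Preston) at operating cost 7 (ratio 1/7).
Greedy total operating cost: 2 + 7 = 9.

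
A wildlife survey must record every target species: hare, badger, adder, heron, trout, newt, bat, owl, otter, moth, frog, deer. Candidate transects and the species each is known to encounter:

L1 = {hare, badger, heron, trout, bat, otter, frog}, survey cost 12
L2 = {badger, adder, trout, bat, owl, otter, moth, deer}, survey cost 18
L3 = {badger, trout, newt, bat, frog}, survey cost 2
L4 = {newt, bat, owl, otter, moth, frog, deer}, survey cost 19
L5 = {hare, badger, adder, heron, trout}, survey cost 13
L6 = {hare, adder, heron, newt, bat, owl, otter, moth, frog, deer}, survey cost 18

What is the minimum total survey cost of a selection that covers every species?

L3, L6 cover every species at survey cost 2 + 18 = 20.
Any cover uses at least 2 transects; among all covering selections none totals below 20.

20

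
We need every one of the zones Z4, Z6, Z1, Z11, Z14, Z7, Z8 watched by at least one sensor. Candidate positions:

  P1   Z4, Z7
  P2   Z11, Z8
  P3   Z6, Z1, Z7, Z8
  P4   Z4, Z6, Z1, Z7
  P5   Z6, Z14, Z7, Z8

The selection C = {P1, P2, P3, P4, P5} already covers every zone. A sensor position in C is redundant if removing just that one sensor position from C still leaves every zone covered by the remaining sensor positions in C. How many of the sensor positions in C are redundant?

3

Drop P1: the rest still cover every zone — redundant.
Drop P2: Z11 uncovered — not redundant.
Drop P3: the rest still cover every zone — redundant.
Drop P4: the rest still cover every zone — redundant.
Drop P5: Z14 uncovered — not redundant.
3 redundant: P1, P3, P4.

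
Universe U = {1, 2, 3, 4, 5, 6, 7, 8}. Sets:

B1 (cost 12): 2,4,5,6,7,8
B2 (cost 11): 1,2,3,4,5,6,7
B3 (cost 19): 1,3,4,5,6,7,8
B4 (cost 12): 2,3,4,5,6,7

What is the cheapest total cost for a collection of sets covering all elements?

23

B1, B2 cover every element at cost 12 + 11 = 23.
Any cover uses at least 2 sets; among all covering selections none totals below 23.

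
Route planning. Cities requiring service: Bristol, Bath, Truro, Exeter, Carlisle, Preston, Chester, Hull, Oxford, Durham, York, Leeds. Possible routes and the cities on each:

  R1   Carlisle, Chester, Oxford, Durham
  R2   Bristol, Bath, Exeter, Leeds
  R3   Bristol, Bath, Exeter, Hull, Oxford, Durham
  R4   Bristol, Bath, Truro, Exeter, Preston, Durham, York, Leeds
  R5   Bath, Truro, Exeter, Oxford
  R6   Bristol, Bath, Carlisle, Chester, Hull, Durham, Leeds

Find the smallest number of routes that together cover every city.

R1, R3, R4 together cover {Bristol, Bath, Truro, Exeter, Carlisle, Preston, Chester, Hull, Oxford, Durham, York, Leeds} — every city.
No 2 of the 6 routes cover everything (all 15 pairs fall short), so 3 is minimum.

3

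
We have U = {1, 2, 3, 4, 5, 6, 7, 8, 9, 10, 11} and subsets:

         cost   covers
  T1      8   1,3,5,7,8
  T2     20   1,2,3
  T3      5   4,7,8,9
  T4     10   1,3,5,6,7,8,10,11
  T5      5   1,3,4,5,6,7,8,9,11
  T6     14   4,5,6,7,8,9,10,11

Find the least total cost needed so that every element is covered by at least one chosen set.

T2, T6 cover every element at cost 20 + 14 = 34.
Any cover uses at least 2 sets; among all covering selections none totals below 34.

34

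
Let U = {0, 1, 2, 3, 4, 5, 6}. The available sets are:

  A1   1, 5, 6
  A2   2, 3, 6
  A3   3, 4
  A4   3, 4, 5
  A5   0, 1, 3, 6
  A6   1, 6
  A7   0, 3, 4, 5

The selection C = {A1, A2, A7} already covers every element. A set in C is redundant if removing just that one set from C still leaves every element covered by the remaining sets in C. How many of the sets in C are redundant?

Drop A1: 1 uncovered — not redundant.
Drop A2: 2 uncovered — not redundant.
Drop A7: 0, 4 uncovered — not redundant.
None of the sets in C is redundant.

0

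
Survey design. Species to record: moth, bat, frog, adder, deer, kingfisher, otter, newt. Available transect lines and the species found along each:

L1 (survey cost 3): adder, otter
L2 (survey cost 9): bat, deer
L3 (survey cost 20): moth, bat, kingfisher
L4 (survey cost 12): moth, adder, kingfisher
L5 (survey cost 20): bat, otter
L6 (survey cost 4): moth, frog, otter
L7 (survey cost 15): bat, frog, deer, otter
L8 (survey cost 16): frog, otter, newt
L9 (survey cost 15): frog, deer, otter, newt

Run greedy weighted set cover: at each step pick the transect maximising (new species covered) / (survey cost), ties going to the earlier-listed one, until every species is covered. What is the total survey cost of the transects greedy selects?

43

Pick 1: L6 adds 3 new (moth, frog, otter) at survey cost 4 (ratio 3/4).
Pick 2: L1 adds 1 new (adder) at survey cost 3 (ratio 1/3).
Pick 3: L2 adds 2 new (bat, deer) at survey cost 9 (ratio 2/9).
Pick 4: L4 adds 1 new (kingfisher) at survey cost 12 (ratio 1/12).
Pick 5: L9 adds 1 new (newt) at survey cost 15 (ratio 1/15).
Greedy total survey cost: 4 + 3 + 9 + 12 + 15 = 43. (The true optimum is 36, so greedy overshoots here.)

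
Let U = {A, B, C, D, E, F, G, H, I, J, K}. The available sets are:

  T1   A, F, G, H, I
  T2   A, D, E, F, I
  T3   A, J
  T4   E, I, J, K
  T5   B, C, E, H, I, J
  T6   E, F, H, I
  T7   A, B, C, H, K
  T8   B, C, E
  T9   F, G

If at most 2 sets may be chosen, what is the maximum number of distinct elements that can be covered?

9

Choosing T1, T5 covers {A, B, C, E, F, G, H, I, J} — 9 elements.
No choice of 2 sets does better; here D, K are left uncovered.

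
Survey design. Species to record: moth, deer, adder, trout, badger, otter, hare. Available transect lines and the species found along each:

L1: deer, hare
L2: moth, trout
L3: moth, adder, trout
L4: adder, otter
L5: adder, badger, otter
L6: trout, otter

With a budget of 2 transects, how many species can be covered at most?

5

Choosing L1, L3 covers {moth, deer, adder, trout, hare} — 5 species.
No choice of 2 transects does better; here badger, otter are left uncovered.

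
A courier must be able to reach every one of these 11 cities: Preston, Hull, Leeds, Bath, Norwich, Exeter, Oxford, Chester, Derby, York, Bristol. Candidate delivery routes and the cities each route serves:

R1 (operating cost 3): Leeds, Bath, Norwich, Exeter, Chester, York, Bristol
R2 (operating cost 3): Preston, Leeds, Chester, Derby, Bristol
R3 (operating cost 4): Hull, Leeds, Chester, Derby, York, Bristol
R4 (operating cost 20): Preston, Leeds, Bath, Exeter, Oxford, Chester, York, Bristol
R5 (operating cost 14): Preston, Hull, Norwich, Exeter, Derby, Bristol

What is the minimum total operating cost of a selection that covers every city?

R1, R3, R4 cover every city at operating cost 3 + 4 + 20 = 27.
Any cover uses at least 2 routes; among all covering selections none totals below 27.

27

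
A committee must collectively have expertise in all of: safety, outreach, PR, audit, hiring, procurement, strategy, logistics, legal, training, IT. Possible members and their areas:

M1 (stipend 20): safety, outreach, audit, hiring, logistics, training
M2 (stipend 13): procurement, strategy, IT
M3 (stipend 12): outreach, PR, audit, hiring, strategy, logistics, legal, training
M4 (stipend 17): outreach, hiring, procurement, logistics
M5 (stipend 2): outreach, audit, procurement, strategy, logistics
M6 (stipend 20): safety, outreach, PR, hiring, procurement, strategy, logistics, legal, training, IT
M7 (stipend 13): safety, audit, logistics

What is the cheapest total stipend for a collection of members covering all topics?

M5, M6 cover every topic at stipend 2 + 20 = 22.
Any cover uses at least 2 members; among all covering selections none totals below 22.

22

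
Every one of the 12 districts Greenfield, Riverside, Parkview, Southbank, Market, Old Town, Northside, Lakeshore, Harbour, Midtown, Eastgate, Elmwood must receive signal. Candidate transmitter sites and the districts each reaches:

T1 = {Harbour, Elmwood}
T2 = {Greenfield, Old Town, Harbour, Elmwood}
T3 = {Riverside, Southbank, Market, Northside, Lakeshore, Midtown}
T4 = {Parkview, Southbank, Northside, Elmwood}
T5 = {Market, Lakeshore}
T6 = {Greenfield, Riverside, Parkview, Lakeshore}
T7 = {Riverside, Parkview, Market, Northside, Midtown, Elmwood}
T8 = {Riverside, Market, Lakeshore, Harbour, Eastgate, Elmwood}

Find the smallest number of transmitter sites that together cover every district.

T2, T3, T4, T8 together cover {Greenfield, Riverside, Parkview, Southbank, Market, Old Town, Northside, Lakeshore, Harbour, Midtown, Eastgate, Elmwood} — every district.
No 3 of the 8 transmitter sites cover everything (all 56 triples fall short), so 4 is minimum.

4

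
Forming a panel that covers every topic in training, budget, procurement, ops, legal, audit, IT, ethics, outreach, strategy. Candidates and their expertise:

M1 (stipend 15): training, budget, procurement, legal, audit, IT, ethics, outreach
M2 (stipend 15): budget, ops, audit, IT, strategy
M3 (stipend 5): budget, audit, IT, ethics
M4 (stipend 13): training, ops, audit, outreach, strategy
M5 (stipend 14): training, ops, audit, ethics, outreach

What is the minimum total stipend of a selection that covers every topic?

28

M1, M4 cover every topic at stipend 15 + 13 = 28.
Any cover uses at least 2 members; among all covering selections none totals below 28.
Greedy by coverage-per-stipend would pick M3, M4, M1 for 33 — worse than the optimum 28.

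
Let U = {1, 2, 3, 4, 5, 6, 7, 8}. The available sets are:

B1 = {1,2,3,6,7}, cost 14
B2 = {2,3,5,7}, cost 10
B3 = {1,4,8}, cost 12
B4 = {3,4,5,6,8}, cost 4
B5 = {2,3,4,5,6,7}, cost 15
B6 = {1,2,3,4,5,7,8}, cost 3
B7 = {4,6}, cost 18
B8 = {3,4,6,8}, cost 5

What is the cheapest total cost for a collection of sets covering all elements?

B4, B6 cover every element at cost 4 + 3 = 7.
Any cover uses at least 2 sets; among all covering selections none totals below 7.

7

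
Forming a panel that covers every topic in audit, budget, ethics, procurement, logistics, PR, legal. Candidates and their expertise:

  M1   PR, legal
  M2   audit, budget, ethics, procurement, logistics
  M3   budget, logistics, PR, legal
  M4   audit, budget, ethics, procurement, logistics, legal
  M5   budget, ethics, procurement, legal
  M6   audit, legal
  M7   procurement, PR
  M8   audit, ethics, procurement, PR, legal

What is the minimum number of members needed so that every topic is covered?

M1, M2 together cover {audit, budget, ethics, procurement, logistics, PR, legal} — every topic.
No single member contains all 7 topics, so 2 is optimal.

2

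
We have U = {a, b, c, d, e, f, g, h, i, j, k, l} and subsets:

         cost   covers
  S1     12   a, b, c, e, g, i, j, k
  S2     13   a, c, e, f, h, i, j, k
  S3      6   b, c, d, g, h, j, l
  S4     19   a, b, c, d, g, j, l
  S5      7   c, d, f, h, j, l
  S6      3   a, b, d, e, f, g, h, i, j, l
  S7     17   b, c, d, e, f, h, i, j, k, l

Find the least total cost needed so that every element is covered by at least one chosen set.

15

S1, S6 cover every element at cost 12 + 3 = 15.
Any cover uses at least 2 sets; among all covering selections none totals below 15.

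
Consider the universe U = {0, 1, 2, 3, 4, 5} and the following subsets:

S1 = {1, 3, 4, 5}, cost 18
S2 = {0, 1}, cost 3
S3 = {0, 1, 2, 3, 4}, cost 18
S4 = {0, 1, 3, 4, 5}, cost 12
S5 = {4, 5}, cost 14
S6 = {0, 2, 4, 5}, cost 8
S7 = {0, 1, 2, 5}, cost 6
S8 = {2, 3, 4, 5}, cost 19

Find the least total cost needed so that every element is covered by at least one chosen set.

S4, S7 cover every element at cost 12 + 6 = 18.
Any cover uses at least 2 sets; among all covering selections none totals below 18.

18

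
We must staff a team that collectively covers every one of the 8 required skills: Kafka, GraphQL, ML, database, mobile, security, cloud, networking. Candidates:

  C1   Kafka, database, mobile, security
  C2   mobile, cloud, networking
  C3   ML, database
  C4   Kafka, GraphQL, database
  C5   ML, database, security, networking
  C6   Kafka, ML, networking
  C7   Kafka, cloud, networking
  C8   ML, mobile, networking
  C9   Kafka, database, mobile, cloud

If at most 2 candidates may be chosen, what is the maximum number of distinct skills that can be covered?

7

Choosing C5, C9 covers {Kafka, ML, database, mobile, security, cloud, networking} — 7 skills.
No choice of 2 candidates does better; here GraphQL is left uncovered.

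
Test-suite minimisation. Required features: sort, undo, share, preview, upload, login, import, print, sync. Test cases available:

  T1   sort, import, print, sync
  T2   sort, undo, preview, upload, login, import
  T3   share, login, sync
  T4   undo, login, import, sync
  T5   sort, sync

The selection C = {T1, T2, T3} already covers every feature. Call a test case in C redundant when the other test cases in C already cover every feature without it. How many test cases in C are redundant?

0

Drop T1: print uncovered — not redundant.
Drop T2: undo, preview, upload uncovered — not redundant.
Drop T3: share uncovered — not redundant.
None of the test cases in C is redundant.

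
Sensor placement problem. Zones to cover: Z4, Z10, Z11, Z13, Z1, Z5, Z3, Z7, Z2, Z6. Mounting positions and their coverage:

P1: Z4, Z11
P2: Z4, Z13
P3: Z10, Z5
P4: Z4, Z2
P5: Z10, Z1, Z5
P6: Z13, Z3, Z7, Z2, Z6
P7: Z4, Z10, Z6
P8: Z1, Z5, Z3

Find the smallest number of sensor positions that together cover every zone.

3

P1, P5, P6 together cover {Z4, Z10, Z11, Z13, Z1, Z5, Z3, Z7, Z2, Z6} — every zone.
No 2 of the 8 sensor positions cover everything (all 28 pairs fall short), so 3 is minimum.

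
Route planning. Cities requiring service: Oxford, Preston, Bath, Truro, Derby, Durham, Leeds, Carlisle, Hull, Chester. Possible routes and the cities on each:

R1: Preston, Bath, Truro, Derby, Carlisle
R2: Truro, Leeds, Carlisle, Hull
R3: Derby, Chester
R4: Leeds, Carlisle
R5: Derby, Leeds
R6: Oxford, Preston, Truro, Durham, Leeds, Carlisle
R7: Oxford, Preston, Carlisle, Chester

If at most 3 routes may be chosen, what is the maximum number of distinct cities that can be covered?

Choosing R1, R2, R6 covers {Oxford, Preston, Bath, Truro, Derby, Durham, Leeds, Carlisle, Hull} — 9 cities.
No choice of 3 routes does better; here Chester is left uncovered.

9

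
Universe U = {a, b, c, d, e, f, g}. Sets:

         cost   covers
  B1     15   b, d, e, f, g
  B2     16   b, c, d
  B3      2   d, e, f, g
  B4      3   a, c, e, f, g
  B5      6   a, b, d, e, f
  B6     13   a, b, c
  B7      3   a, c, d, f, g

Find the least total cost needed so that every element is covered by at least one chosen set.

B4, B5 cover every element at cost 3 + 6 = 9.
Any cover uses at least 2 sets; among all covering selections none totals below 9.
Greedy by coverage-per-cost would pick B3, B4, B5 for 11 — worse than the optimum 9.

9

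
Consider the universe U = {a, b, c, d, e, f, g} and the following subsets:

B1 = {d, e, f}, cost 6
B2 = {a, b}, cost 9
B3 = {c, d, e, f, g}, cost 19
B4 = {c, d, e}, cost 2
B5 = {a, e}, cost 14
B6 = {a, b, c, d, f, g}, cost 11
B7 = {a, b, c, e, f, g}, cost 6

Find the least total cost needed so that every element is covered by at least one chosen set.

8

B4, B7 cover every element at cost 2 + 6 = 8.
Any cover uses at least 2 sets; among all covering selections none totals below 8.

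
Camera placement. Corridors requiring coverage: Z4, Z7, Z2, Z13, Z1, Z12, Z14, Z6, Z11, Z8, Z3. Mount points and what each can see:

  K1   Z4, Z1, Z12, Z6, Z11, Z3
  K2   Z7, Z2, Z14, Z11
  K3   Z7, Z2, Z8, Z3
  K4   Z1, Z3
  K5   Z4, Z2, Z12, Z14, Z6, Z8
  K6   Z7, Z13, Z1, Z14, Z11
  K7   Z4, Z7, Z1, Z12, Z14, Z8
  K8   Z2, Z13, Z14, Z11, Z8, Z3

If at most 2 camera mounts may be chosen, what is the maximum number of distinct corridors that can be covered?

10

Choosing K1, K8 covers {Z4, Z2, Z13, Z1, Z12, Z14, Z6, Z11, Z8, Z3} — 10 corridors.
No choice of 2 camera mounts does better; here Z7 is left uncovered.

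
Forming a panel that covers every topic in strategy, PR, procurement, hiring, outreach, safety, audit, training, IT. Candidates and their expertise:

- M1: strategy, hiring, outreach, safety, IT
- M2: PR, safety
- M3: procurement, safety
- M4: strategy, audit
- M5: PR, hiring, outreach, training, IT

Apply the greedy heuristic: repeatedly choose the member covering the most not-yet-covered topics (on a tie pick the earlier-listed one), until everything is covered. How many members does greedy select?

Pick 1: M1 covers 5 new topics (strategy, hiring, outreach, safety, IT).
Pick 2: M5 covers 2 new topics (PR, training).
Pick 3: M3 covers 1 new topics (procurement).
Pick 4: M4 covers 1 new topics (audit).
Greedy uses 4 members. (The true minimum is 3.)

4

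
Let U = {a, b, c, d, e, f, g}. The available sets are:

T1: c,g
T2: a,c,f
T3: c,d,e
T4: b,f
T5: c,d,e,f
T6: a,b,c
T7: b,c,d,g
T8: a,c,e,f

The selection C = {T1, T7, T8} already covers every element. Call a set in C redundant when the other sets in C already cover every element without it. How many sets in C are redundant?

Drop T1: the rest still cover every element — redundant.
Drop T7: b, d uncovered — not redundant.
Drop T8: a, e, f uncovered — not redundant.
1 redundant: T1.

1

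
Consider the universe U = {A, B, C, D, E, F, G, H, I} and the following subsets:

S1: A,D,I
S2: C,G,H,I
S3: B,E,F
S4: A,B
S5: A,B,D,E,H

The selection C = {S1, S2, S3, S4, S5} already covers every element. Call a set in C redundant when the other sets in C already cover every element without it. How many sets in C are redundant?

3

Drop S1: the rest still cover every element — redundant.
Drop S2: C, G uncovered — not redundant.
Drop S3: F uncovered — not redundant.
Drop S4: the rest still cover every element — redundant.
Drop S5: the rest still cover every element — redundant.
3 redundant: S1, S4, S5.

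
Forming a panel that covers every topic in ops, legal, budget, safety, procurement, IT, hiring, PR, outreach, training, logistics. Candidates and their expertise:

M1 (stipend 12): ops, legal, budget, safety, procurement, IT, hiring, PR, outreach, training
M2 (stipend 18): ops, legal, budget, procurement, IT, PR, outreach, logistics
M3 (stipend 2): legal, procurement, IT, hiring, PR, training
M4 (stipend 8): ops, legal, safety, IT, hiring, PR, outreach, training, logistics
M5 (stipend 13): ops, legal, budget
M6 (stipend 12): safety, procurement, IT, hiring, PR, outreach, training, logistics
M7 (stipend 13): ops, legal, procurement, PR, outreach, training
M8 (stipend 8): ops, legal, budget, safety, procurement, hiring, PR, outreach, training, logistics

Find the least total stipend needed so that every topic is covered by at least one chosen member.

M3, M8 cover every topic at stipend 2 + 8 = 10.
Any cover uses at least 2 members; among all covering selections none totals below 10.

10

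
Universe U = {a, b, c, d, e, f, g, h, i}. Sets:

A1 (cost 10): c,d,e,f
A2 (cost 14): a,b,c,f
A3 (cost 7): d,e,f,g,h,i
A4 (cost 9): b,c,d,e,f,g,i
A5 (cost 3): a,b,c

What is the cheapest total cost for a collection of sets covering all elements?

A3, A5 cover every element at cost 7 + 3 = 10.
Any cover uses at least 2 sets; among all covering selections none totals below 10.

10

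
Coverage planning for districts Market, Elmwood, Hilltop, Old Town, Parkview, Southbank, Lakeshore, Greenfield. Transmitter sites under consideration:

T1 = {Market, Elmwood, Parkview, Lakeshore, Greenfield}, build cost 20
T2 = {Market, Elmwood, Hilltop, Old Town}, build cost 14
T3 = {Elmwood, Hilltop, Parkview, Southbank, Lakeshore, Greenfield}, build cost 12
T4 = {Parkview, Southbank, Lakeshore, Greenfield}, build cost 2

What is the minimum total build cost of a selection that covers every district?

T2, T4 cover every district at build cost 14 + 2 = 16.
Any cover uses at least 2 transmitter sites; among all covering selections none totals below 16.

16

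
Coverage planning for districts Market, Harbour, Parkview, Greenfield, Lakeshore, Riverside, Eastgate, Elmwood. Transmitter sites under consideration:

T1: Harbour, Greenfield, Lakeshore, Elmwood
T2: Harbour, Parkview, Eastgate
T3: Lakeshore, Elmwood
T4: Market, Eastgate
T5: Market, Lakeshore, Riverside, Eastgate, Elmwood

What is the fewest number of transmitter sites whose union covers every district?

T1, T2, T5 together cover {Market, Harbour, Parkview, Greenfield, Lakeshore, Riverside, Eastgate, Elmwood} — every district.
No 2 of the 5 transmitter sites cover everything (all 10 pairs fall short), so 3 is minimum.

3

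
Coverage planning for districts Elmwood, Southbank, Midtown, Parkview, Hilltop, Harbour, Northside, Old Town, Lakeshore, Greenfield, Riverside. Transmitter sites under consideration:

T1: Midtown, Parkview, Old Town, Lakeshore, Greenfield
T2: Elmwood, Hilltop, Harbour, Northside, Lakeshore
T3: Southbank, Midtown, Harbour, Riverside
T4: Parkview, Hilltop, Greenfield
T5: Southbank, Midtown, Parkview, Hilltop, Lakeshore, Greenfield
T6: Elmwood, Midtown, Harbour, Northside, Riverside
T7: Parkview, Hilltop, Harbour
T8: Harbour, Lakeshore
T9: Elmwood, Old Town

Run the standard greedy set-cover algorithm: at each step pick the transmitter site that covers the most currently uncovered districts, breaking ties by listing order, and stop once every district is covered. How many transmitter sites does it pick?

3

Pick 1: T5 covers 6 new districts (Southbank, Midtown, Parkview, Hilltop, Lakeshore, Greenfield).
Pick 2: T6 covers 4 new districts (Elmwood, Harbour, Northside, Riverside).
Pick 3: T1 covers 1 new districts (Old Town).
Greedy uses 3 transmitter sites.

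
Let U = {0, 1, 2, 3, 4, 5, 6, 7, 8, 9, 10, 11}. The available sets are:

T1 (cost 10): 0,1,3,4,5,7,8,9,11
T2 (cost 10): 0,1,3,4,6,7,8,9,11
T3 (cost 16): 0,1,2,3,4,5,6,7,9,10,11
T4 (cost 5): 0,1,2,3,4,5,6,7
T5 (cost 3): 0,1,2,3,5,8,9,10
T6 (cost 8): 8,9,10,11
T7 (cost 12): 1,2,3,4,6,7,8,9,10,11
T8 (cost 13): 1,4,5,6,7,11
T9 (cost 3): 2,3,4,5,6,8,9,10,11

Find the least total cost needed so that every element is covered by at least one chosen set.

T4, T9 cover every element at cost 5 + 3 = 8.
Any cover uses at least 2 sets; among all covering selections none totals below 8.
Greedy by coverage-per-cost would pick T9, T5, T4 for 11 — worse than the optimum 8.

8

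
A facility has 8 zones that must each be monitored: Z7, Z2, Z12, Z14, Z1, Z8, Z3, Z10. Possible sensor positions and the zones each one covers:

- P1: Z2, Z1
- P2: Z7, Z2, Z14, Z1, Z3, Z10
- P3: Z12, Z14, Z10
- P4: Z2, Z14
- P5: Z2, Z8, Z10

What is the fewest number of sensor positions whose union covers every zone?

3

P2, P3, P5 together cover {Z7, Z2, Z12, Z14, Z1, Z8, Z3, Z10} — every zone.
No 2 of the 5 sensor positions cover everything (all 10 pairs fall short), so 3 is minimum.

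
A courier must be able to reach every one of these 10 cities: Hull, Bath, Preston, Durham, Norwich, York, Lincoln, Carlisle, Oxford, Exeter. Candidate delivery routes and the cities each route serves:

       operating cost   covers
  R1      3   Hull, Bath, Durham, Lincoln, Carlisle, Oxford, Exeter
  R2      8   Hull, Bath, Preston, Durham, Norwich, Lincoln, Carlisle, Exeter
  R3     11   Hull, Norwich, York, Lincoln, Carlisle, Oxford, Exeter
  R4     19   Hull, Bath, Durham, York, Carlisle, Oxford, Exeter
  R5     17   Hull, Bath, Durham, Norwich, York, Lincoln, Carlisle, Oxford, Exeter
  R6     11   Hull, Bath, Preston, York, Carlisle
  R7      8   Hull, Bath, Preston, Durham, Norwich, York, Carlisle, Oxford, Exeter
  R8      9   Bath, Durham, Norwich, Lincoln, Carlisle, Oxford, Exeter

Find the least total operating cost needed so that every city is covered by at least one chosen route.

11

R1, R7 cover every city at operating cost 3 + 8 = 11.
Any cover uses at least 2 routes; among all covering selections none totals below 11.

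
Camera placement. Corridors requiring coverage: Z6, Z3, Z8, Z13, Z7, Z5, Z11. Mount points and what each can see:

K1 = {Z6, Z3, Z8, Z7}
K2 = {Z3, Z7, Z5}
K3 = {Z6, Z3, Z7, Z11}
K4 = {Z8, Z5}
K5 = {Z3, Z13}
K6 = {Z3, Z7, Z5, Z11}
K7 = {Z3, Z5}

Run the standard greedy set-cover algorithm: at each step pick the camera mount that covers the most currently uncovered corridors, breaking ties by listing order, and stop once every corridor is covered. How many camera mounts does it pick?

Pick 1: K1 covers 4 new corridors (Z6, Z3, Z8, Z7).
Pick 2: K6 covers 2 new corridors (Z5, Z11).
Pick 3: K5 covers 1 new corridors (Z13).
Greedy uses 3 camera mounts.

3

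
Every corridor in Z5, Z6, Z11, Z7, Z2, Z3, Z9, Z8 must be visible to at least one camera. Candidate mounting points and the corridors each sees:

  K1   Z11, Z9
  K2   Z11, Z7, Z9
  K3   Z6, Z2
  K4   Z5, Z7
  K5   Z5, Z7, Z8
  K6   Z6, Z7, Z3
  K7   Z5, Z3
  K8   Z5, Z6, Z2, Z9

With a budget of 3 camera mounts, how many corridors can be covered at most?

7

Choosing K1, K3, K5 covers {Z5, Z6, Z11, Z7, Z2, Z9, Z8} — 7 corridors.
No choice of 3 camera mounts does better; here Z3 is left uncovered.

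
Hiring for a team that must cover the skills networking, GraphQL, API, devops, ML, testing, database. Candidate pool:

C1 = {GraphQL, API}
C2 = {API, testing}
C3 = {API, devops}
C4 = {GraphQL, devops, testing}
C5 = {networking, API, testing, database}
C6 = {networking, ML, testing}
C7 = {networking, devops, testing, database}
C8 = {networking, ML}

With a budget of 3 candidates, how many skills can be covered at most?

Choosing C1, C6, C7 covers {networking, GraphQL, API, devops, ML, testing, database} — 7 skills.
That is all 7 skills.

7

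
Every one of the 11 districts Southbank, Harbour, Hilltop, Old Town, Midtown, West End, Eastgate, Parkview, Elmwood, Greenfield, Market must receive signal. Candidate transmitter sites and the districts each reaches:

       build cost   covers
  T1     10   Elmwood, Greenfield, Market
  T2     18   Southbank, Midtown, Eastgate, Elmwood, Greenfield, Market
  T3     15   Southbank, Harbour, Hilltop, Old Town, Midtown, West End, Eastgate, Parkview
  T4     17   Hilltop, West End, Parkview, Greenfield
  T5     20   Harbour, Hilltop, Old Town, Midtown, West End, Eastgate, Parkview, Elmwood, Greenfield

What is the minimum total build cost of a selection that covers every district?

25

T1, T3 cover every district at build cost 10 + 15 = 25.
Any cover uses at least 2 transmitter sites; among all covering selections none totals below 25.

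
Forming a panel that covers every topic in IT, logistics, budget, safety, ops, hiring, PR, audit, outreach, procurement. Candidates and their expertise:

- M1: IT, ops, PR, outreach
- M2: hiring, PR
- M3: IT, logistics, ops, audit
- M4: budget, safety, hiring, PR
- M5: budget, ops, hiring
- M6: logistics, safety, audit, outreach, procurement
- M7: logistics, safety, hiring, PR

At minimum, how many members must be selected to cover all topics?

3

M1, M4, M6 together cover {IT, logistics, budget, safety, ops, hiring, PR, audit, outreach, procurement} — every topic.
No 2 of the 7 members cover everything (all 21 pairs fall short), so 3 is minimum.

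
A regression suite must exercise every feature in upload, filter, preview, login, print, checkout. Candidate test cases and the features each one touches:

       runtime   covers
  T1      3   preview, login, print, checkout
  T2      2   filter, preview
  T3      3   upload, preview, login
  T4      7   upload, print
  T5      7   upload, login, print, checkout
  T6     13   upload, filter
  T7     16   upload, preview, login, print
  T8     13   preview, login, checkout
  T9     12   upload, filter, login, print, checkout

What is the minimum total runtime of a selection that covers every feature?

8

T1, T2, T3 cover every feature at runtime 3 + 2 + 3 = 8.
Any cover uses at least 2 test cases; among all covering selections none totals below 8.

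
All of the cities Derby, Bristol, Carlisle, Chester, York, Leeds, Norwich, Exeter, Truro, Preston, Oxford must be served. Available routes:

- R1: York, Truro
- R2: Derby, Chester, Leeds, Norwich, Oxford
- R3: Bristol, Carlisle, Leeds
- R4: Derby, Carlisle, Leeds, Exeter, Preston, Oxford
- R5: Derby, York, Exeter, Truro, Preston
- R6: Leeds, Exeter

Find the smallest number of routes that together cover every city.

3

R2, R3, R5 together cover {Derby, Bristol, Carlisle, Chester, York, Leeds, Norwich, Exeter, Truro, Preston, Oxford} — every city.
No 2 of the 6 routes cover everything (all 15 pairs fall short), so 3 is minimum.
Greedy (largest uncovered first) would take R4, R1, R2, R3 — 4 routes — but 3 suffice.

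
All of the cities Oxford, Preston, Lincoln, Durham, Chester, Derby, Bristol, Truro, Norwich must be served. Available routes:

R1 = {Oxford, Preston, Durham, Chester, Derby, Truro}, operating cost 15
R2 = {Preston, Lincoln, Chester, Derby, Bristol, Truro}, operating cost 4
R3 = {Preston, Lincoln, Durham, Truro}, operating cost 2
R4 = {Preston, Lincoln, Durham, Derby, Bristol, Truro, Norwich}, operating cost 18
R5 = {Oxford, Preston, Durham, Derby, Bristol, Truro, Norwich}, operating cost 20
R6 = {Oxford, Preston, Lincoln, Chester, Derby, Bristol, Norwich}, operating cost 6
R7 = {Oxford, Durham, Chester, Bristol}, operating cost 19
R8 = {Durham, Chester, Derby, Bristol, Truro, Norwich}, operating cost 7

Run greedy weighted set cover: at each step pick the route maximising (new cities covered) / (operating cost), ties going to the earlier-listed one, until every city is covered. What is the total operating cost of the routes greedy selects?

Pick 1: R3 adds 4 new (Preston, Lincoln, Durham, Truro) at operating cost 2 (ratio 4/2).
Pick 2: R6 adds 5 new (Oxford, Chester, Derby, Bristol, Norwich) at operating cost 6 (ratio 5/6).
Greedy total operating cost: 2 + 6 = 8.

8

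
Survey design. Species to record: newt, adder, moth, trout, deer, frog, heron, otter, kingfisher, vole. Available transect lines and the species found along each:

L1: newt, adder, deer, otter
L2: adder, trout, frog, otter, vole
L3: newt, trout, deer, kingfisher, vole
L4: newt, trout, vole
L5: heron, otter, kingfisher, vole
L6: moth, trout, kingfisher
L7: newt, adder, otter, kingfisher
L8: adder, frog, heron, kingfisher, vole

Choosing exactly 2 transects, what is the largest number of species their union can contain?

Choosing L1, L8 covers {newt, adder, deer, frog, heron, otter, kingfisher, vole} — 8 species.
No choice of 2 transects does better; here moth, trout are left uncovered.

8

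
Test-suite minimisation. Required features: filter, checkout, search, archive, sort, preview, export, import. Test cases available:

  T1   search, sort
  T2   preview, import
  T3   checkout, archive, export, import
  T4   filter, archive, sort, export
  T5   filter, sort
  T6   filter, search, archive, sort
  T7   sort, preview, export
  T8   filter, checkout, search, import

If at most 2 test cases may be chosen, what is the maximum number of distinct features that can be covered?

Choosing T3, T6 covers {filter, checkout, search, archive, sort, export, import} — 7 features.
No choice of 2 test cases does better; here preview is left uncovered.

7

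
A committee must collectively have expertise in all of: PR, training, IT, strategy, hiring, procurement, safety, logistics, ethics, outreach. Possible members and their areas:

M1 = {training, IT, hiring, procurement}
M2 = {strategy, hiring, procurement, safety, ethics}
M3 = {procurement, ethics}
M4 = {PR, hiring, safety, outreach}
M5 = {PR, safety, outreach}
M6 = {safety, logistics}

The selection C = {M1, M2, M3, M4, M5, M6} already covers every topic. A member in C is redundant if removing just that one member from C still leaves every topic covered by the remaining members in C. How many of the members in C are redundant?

Drop M1: training, IT uncovered — not redundant.
Drop M2: strategy uncovered — not redundant.
Drop M3: the rest still cover every topic — redundant.
Drop M4: the rest still cover every topic — redundant.
Drop M5: the rest still cover every topic — redundant.
Drop M6: logistics uncovered — not redundant.
3 redundant: M3, M4, M5.

3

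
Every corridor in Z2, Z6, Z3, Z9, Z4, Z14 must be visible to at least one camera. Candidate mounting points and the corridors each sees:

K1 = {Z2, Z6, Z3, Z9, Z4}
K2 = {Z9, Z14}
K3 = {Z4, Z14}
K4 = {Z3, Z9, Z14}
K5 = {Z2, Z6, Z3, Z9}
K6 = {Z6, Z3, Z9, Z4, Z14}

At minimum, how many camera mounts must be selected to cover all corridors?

K1, K2 together cover {Z2, Z6, Z3, Z9, Z4, Z14} — every corridor.
No single camera mount contains all 6 corridors, so 2 is optimal.

2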